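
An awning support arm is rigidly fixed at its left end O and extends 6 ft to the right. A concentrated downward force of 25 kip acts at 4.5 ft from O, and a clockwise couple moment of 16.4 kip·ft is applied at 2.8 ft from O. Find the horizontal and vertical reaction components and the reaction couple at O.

O_x = 0, O_y = 25.00 kip, M_O = 128.9 kip·ft

ΣF_x = 0: O_x = 0.
ΣF_y = 0: O_y − 25 = 0 → O_y = 25.00 kip.
ΣM about O: M_O − 25·4.5 − 16.4 = 0 → M_O = 128.9 kip·ft.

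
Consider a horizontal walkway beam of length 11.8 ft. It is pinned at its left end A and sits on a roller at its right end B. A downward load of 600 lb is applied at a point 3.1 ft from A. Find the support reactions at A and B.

A_x = 0, A_y = 442.4 lb, B_y = 157.6 lb

Taking moments about A: B_y·11.8 − 600·3.1 = 0 → B_y = 1860/11.8 = 157.627 ≈ 157.6 lb.
ΣF_y = 0: A_y + 157.627 − 600 = 0 → A_y = 442.4 lb.
ΣF_x = 0: no horizontal applied forces, so A_x = 0.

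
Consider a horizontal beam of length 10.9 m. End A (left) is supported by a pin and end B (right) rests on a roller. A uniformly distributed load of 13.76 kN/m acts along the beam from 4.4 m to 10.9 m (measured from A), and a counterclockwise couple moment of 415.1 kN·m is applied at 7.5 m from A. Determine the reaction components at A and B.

A_x = 0, A_y = 64.75 kN, B_y = 24.69 kN

Resultant of the distributed load: 13.76 × 6.5 = 89.44 kN at 7.65 m from A.
Taking moments about A: B_y·10.9 − (13.76·6.5)·7.65 + 415.1 = 0 → B_y = 269.116/10.9 = 24.6895 ≈ 24.69 kN.
ΣF_y = 0: A_y + 24.6895 − 13.76·6.5 = 0 → A_y = 64.75 kN.
ΣF_x = 0: no horizontal applied forces, so A_x = 0.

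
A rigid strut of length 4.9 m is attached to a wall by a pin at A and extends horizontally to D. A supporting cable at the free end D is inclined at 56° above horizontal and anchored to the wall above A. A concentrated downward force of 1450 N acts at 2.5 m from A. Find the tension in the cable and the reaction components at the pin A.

ΣM about A: T·sin56°·4.9 − 1450·2.5 = 0 → T = 3625/(4.9·0.829038) = 892.355 ≈ 892.4 N.
ΣF_x = 0: A_x − T·cos56° = 0 → A_x = 892.355 × 0.559193 = 499.0 N.
ΣF_y = 0: A_y + T·sin56° − 1450 = 0 → A_y = 1450 − 892.355 × 0.829038 = 710.2 N.

T = 892.4 N, A_x = 499.0 N, A_y = 710.2 N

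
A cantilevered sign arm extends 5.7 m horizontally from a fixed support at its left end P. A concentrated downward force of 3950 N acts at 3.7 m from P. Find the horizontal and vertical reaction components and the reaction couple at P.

ΣF_x = 0: P_x = 0.
ΣF_y = 0: P_y − 3950 = 0 → P_y = 3950 N.
ΣM about P: M_P − 3950·3.7 = 0 → M_P = 14620 N·m.

P_x = 0, P_y = 3950 N, M_P = 14620 N·m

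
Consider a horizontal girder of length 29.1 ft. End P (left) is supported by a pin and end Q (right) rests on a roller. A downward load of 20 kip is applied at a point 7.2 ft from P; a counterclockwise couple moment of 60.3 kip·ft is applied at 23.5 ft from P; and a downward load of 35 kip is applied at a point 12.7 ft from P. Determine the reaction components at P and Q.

Moments about P: Q_y·29.1 − 20·7.2 + 60.3 − 35·12.7 = 0 → Q_y = 528.2/29.1 = 18.1512 ≈ 18.15 kip.
ΣF_y = 0: P_y + 18.1512 − 20 − 35 = 0 → P_y = 36.85 kip.
ΣF_x = 0: no horizontal applied forces, so P_x = 0.

P_x = 0, P_y = 36.85 kip, Q_y = 18.15 kip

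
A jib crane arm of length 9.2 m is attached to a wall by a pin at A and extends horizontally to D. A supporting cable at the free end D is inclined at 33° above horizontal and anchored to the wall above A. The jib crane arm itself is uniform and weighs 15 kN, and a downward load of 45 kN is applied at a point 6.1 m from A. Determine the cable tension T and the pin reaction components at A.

T = 68.55 kN, A_x = 57.49 kN, A_y = 22.66 kN

ΣM about A: T·sin33°·9.2 − 15·4.6 − 45·6.1 = 0 → T = 343.5/(9.2·0.544639) = 68.5536 ≈ 68.55 kN.
ΣF_x = 0: A_x − T·cos33° = 0 → A_x = 68.5536 × 0.838671 = 57.49 kN.
ΣF_y = 0: A_y + T·sin33° − 15 − 45 = 0 → A_y = 60 − 68.5536 × 0.544639 = 22.66 kN.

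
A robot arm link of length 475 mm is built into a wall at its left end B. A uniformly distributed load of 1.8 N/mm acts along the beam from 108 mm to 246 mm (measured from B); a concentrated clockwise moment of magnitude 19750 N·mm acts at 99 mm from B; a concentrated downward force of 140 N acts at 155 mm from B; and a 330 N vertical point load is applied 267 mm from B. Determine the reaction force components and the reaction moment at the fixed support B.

B_x = 0, B_y = 718.4 N, M_B = 173500 N·mm

Resultant of the distributed load: 1.8 × 138 = 248.4 N at 177 mm from B.
ΣF_x = 0: B_x = 0.
ΣF_y = 0: B_y − 1.8·138 − 140 − 330 = 0 → B_y = 718.4 N.
ΣM about B: M_B − (1.8·138)·177 − 19750 − 140·155 − 330·267 = 0 → M_B = 173500 N·mm.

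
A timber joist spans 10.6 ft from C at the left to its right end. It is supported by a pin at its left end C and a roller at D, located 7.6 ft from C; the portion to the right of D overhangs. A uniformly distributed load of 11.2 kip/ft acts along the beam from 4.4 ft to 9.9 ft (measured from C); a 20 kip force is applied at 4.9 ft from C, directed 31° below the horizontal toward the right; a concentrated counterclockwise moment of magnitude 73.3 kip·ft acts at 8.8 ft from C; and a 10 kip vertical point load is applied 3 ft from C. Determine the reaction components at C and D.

Resultant of the distributed load: 11.2 × 5.5 = 61.6 kip at 7.15 ft from C.
Moments about C: D_y·7.6 − (11.2·5.5)·7.15 − 20·sin31°·4.9 + 73.3 − 10·3 = 0 → D_y = 447.614/7.6 = 58.8966 ≈ 58.90 kip.
ΣF_y = 0: C_y + 58.8966 − 11.2·5.5 − 20·sin31° − 10 = 0 → C_y = 23.00 kip.
ΣF_x = 0: C_x + 20·cos31° = 0 → C_x = -17.14 kip.

C_x = -17.14 kip, C_y = 23.00 kip, D_y = 58.90 kip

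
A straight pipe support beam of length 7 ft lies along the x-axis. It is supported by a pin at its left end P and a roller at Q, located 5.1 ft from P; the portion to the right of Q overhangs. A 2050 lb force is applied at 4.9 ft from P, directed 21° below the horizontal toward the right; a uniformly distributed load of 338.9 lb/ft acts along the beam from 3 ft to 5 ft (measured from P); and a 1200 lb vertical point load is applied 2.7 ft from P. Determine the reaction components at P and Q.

Resultant of the distributed load: 338.9 × 2 = 677.8 lb at 4 ft from P.
Taking moments about P: Q_y·5.1 − 2050·sin21°·4.9 − (338.9·2)·4 − 1200·2.7 = 0 → Q_y = 9551.01/5.1 = 1872.75 ≈ 1873 lb.
ΣF_y = 0: P_y + 1872.75 − 2050·sin21° − 338.9·2 − 1200 = 0 → P_y = 739.7 lb.
ΣF_x = 0: P_x + 2050·cos21° = 0 → P_x = -1914 lb.

P_x = -1914 lb, P_y = 739.7 lb, Q_y = 1873 lb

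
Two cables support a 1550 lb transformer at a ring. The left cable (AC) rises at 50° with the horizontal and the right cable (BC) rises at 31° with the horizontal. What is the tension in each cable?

T_AC = 1345 lb, T_BC = 1009 lb

ΣF_x = 0: −T_AC·cos50° + T_BC·cos31° = 0 → T_BC = 0.749897·T_AC.
ΣF_y = 0: T_AC·sin50° + T_BC·sin31° = 1550.
Substitute: T_AC·(0.766044 + 0.749897·0.515038) = 1550 → T_AC = 1345.17 ≈ 1345 lb.
Then T_BC = 0.749897 × 1345.17 = 1009 lb.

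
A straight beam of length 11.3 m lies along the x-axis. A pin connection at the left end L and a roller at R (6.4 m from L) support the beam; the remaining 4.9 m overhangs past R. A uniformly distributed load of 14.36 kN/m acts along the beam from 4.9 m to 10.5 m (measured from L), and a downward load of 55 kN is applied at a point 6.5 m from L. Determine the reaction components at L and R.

Resultant of the distributed load: 14.36 × 5.6 = 80.416 kN at 7.7 m from L.
Taking moments about L: R_y·6.4 − (14.36·5.6)·7.7 − 55·6.5 = 0 → R_y = 976.7032/6.4 = 152.61 ≈ 152.6 kN.
ΣF_y = 0: L_y + 152.61 − 14.36·5.6 − 55 = 0 → L_y = -17.19 kN.
ΣF_x = 0: no horizontal applied forces, so L_x = 0.

L_x = 0, L_y = -17.19 kN, R_y = 152.6 kN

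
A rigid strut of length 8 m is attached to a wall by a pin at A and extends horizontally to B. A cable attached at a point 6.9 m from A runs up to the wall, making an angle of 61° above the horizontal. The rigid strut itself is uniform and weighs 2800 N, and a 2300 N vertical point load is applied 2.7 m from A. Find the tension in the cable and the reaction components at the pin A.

T = 2885 N, A_x = 1399 N, A_y = 2577 N

ΣM about A: T·sin61°·6.9 − 2800·4 − 2300·2.7 = 0 → T = 17410/(6.9·0.87462) = 2884.9 ≈ 2885 N.
ΣF_x = 0: A_x − T·cos61° = 0 → A_x = 2884.9 × 0.48481 = 1399 N.
ΣF_y = 0: A_y + T·sin61° − 2800 − 2300 = 0 → A_y = 5100 − 2884.9 × 0.87462 = 2577 N.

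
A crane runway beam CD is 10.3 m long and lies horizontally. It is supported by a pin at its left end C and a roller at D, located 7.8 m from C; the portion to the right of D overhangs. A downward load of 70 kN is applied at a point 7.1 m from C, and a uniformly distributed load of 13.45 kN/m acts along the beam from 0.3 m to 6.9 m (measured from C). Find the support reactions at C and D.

C_x = 0, C_y = 54.08 kN, D_y = 104.7 kN

Resultant of the distributed load: 13.45 × 6.6 = 88.77 kN at 3.6 m from C.
ΣM about C: D_y·7.8 − 70·7.1 − (13.45·6.6)·3.6 = 0 → D_y = 816.572/7.8 = 104.689 ≈ 104.7 kN.
ΣF_y = 0: C_y + 104.689 − 70 − 13.45·6.6 = 0 → C_y = 54.08 kN.
ΣF_x = 0: no horizontal applied forces, so C_x = 0.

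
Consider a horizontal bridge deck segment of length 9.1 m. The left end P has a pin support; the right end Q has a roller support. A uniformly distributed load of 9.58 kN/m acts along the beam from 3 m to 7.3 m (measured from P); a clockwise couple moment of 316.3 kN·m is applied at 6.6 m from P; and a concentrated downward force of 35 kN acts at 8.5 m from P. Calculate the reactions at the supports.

P_x = 0, P_y = -14.57 kN, Q_y = 90.76 kN

Resultant of the distributed load: 9.58 × 4.3 = 41.194 kN at 5.15 m from P.
Moments about P: Q_y·9.1 − (9.58·4.3)·5.15 − 316.3 − 35·8.5 = 0 → Q_y = 825.9491/9.1 = 90.7636 ≈ 90.76 kN.
ΣF_y = 0: P_y + 90.7636 − 9.58·4.3 − 35 = 0 → P_y = -14.57 kN.
ΣF_x = 0: no horizontal applied forces, so P_x = 0.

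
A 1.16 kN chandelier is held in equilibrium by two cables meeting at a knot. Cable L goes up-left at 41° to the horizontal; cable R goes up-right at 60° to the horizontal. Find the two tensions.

T_L = 0.5909 kN, T_R = 0.8918 kN

ΣF_x = 0: −T_L·cos41° + T_R·cos60° = 0 → T_R = 1.50942·T_L.
ΣF_y = 0: T_L·sin41° + T_R·sin60° = 1.16.
Substitute: T_L·(0.656059 + 1.50942·0.866025) = 1.16 → T_L = 0.590856 ≈ 0.5909 kN.
Then T_R = 1.50942 × 0.590856 = 0.8918 kN.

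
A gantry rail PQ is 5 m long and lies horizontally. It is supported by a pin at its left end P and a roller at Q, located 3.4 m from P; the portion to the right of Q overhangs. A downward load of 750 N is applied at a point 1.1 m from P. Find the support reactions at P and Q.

P_x = 0, P_y = 507.4 N, Q_y = 242.6 N

Moments about P: Q_y·3.4 − 750·1.1 = 0 → Q_y = 825/3.4 = 242.647 ≈ 242.6 N.
ΣF_y = 0: P_y + 242.647 − 750 = 0 → P_y = 507.4 N.
ΣF_x = 0: no horizontal applied forces, so P_x = 0.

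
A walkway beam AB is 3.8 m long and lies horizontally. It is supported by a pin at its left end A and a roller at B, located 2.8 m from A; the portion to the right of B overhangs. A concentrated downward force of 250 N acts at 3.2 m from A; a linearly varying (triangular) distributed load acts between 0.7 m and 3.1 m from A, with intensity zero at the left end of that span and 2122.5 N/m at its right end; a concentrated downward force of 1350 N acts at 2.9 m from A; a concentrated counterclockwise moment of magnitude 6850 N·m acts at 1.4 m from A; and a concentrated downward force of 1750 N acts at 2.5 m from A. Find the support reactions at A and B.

Resultant of the triangular load: ½ × 2122.5 × 2.4 = 2547 N, acting at 2.3 m from A (one-third of the span from the peak).
Taking moments about A: B_y·2.8 − 250·3.2 − (½·2122.5·2.4)·2.3 − 1350·2.9 + 6850 − 1750·2.5 = 0 → B_y = 8098.1/2.8 = 2892.18 ≈ 2892 N.
ΣF_y = 0: A_y + 2892.18 − 250 − ½·2122.5·2.4 − 1350 − 1750 = 0 → A_y = 3005 N.
ΣF_x = 0: no horizontal applied forces, so A_x = 0.

A_x = 0, A_y = 3005 N, B_y = 2892 N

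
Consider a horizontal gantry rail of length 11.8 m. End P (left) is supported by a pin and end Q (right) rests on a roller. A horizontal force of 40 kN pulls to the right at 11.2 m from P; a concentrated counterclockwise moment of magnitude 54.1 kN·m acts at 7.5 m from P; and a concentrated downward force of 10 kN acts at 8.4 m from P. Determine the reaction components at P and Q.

P_x = -40.00 kN, P_y = 7.466 kN, Q_y = 2.534 kN

ΣM about P: Q_y·11.8 + 54.1 − 10·8.4 = 0 → Q_y = 29.9/11.8 = 2.5339 ≈ 2.534 kN.
ΣF_y = 0: P_y + 2.5339 − 10 = 0 → P_y = 7.466 kN.
ΣF_x = 0: P_x + 40 = 0 → P_x = -40.00 kN.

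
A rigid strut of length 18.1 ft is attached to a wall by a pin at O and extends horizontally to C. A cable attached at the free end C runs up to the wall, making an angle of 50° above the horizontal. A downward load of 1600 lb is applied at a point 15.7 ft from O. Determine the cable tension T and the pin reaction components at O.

T = 1812 lb, O_x = 1165 lb, O_y = 212.2 lb

ΣM about O: T·sin50°·18.1 − 1600·15.7 = 0 → T = 25120/(18.1·0.766044) = 1811.7 ≈ 1812 lb.
ΣF_x = 0: O_x − T·cos50° = 0 → O_x = 1811.7 × 0.642788 = 1165 lb.
ΣF_y = 0: O_y + T·sin50° − 1600 = 0 → O_y = 1600 − 1811.7 × 0.766044 = 212.2 lb.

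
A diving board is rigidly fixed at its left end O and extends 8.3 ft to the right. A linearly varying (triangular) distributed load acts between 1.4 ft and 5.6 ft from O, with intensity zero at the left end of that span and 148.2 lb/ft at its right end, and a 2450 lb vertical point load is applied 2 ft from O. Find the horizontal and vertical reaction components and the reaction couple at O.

Resultant of the triangular load: ½ × 148.2 × 4.2 = 311.22 lb, acting at 4.2 ft from O (one-third of the span from the peak).
ΣF_x = 0: O_x = 0.
ΣF_y = 0: O_y − ½·148.2·4.2 − 2450 = 0 → O_y = 2761 lb.
ΣM about O: M_O − (½·148.2·4.2)·4.2 − 2450·2 = 0 → M_O = 6207 lb·ft.

O_x = 0, O_y = 2761 lb, M_O = 6207 lb·ft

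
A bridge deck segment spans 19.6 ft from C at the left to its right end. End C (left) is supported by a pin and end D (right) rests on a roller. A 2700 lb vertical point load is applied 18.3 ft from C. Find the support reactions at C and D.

C_x = 0, C_y = 179.1 lb, D_y = 2521 lb

Moments about C: D_y·19.6 − 2700·18.3 = 0 → D_y = 49410/19.6 = 2520.92 ≈ 2521 lb.
ΣF_y = 0: C_y + 2520.92 − 2700 = 0 → C_y = 179.1 lb.
ΣF_x = 0: no horizontal applied forces, so C_x = 0.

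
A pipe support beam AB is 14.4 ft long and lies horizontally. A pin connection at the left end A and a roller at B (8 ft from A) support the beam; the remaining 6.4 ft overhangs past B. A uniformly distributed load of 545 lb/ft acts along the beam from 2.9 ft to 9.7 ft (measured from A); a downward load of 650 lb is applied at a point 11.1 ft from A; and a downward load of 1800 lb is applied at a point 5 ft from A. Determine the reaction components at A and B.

Resultant of the distributed load: 545 × 6.8 = 3706 lb at 6.3 ft from A.
ΣM about A: B_y·8 − (545·6.8)·6.3 − 650·11.1 − 1800·5 = 0 → B_y = 39562.8/8 = 4945.35 ≈ 4945 lb.
ΣF_y = 0: A_y + 4945.35 − 545·6.8 − 650 − 1800 = 0 → A_y = 1211 lb.
ΣF_x = 0: no horizontal applied forces, so A_x = 0.

A_x = 0, A_y = 1211 lb, B_y = 4945 lb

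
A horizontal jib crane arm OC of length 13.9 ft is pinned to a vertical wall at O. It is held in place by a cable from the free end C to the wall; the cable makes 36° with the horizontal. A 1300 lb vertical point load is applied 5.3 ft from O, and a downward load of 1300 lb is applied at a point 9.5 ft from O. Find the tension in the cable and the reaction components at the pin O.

ΣM about O: T·sin36°·13.9 − 1300·5.3 − 1300·9.5 = 0 → T = 19240/(13.9·0.587785) = 2354.9 ≈ 2355 lb.
ΣF_x = 0: O_x − T·cos36° = 0 → O_x = 2354.9 × 0.809017 = 1905 lb.
ΣF_y = 0: O_y + T·sin36° − 1300 − 1300 = 0 → O_y = 2600 − 2354.9 × 0.587785 = 1216 lb.

T = 2355 lb, O_x = 1905 lb, O_y = 1216 lb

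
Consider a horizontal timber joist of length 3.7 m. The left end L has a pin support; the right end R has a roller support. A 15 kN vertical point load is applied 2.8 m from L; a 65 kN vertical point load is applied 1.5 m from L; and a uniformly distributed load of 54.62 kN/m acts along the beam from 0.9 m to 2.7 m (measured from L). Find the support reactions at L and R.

L_x = 0, L_y = 92.78 kN, R_y = 85.53 kN

Resultant of the distributed load: 54.62 × 1.8 = 98.316 kN at 1.8 m from L.
Taking moments about L: R_y·3.7 − 15·2.8 − 65·1.5 − (54.62·1.8)·1.8 = 0 → R_y = 316.4688/3.7 = 85.5321 ≈ 85.53 kN.
ΣF_y = 0: L_y + 85.5321 − 15 − 65 − 54.62·1.8 = 0 → L_y = 92.78 kN.
ΣF_x = 0: no horizontal applied forces, so L_x = 0.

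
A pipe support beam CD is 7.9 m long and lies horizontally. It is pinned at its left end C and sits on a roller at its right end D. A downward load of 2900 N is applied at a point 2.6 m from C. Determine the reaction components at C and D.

C_x = 0, C_y = 1946 N, D_y = 954.4 N

Moments about C: D_y·7.9 − 2900·2.6 = 0 → D_y = 7540/7.9 = 954.43 ≈ 954.4 N.
ΣF_y = 0: C_y + 954.43 − 2900 = 0 → C_y = 1946 N.
ΣF_x = 0: no horizontal applied forces, so C_x = 0.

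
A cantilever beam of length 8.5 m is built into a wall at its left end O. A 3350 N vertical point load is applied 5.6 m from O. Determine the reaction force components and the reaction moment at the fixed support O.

ΣF_x = 0: O_x = 0.
ΣF_y = 0: O_y − 3350 = 0 → O_y = 3350 N.
ΣM about O: M_O − 3350·5.6 = 0 → M_O = 18760 N·m.

O_x = 0, O_y = 3350 N, M_O = 18760 N·m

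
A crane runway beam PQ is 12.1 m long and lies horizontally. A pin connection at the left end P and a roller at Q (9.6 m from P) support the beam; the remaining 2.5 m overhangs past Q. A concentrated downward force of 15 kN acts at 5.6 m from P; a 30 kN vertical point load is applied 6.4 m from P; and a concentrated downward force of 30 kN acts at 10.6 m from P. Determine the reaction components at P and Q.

P_x = 0, P_y = 13.12 kN, Q_y = 61.88 kN

Taking moments about P: Q_y·9.6 − 15·5.6 − 30·6.4 − 30·10.6 = 0 → Q_y = 594/9.6 = 61.875 ≈ 61.88 kN.
ΣF_y = 0: P_y + 61.875 − 15 − 30 − 30 = 0 → P_y = 13.12 kN.
ΣF_x = 0: no horizontal applied forces, so P_x = 0.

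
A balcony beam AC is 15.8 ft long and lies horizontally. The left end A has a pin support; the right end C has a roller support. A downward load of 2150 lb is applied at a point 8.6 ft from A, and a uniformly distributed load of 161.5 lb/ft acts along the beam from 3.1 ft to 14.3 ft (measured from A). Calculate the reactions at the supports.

A_x = 0, A_y = 1793 lb, C_y = 2166 lb

Resultant of the distributed load: 161.5 × 11.2 = 1808.8 lb at 8.7 ft from A.
Moments about A: C_y·15.8 − 2150·8.6 − (161.5·11.2)·8.7 = 0 → C_y = 34226.56/15.8 = 2166.24 ≈ 2166 lb.
ΣF_y = 0: A_y + 2166.24 − 2150 − 161.5·11.2 = 0 → A_y = 1793 lb.
ΣF_x = 0: no horizontal applied forces, so A_x = 0.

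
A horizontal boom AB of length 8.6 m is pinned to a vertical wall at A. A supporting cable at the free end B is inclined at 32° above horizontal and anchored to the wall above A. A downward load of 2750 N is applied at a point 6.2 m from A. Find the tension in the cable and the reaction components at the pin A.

T = 3741 N, A_x = 3173 N, A_y = 767.4 N

ΣM about A: T·sin32°·8.6 − 2750·6.2 = 0 → T = 17050/(8.6·0.529919) = 3741.25 ≈ 3741 N.
ΣF_x = 0: A_x − T·cos32° = 0 → A_x = 3741.25 × 0.848048 = 3173 N.
ΣF_y = 0: A_y + T·sin32° − 2750 = 0 → A_y = 2750 − 3741.25 × 0.529919 = 767.4 N.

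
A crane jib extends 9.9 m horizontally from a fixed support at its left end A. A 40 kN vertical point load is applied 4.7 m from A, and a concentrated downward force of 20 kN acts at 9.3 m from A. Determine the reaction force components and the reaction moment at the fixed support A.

A_x = 0, A_y = 60.00 kN, M_A = 374.0 kN·m

ΣF_x = 0: A_x = 0.
ΣF_y = 0: A_y − 40 − 20 = 0 → A_y = 60.00 kN.
ΣM about A: M_A − 40·4.7 − 20·9.3 = 0 → M_A = 374.0 kN·m.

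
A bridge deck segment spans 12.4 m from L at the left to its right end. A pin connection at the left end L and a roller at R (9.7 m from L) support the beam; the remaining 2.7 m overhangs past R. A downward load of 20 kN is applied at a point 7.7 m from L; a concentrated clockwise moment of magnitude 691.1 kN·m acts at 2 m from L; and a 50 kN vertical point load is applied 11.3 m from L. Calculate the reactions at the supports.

L_x = 0, L_y = -75.37 kN, R_y = 145.4 kN

Taking moments about L: R_y·9.7 − 20·7.7 − 691.1 − 50·11.3 = 0 → R_y = 1410.1/9.7 = 145.371 ≈ 145.4 kN.
ΣF_y = 0: L_y + 145.371 − 20 − 50 = 0 → L_y = -75.37 kN.
ΣF_x = 0: no horizontal applied forces, so L_x = 0.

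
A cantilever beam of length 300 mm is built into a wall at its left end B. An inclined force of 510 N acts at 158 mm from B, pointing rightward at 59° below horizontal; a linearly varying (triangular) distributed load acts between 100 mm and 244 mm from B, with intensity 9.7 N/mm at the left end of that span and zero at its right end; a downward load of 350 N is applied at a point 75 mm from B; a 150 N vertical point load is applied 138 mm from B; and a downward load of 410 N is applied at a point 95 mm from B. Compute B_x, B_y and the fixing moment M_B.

Resultant of the triangular load: ½ × 9.7 × 144 = 698.4 N, acting at 148 mm from B (one-third of the span from the peak).
ΣF_x = 0: B_x + 510·cos59° = 0 → B_x = -262.7 N.
ΣF_y = 0: B_y − 510·sin59° − ½·9.7·144 − 350 − 150 − 410 = 0 → B_y = 2046 N.
ΣM about B: M_B − 510·sin59°·158 − (½·9.7·144)·148 − 350·75 − 150·138 − 410·95 = 0 → M_B = 258300 N·mm.

B_x = -262.7 N, B_y = 2046 N, M_B = 258300 N·mm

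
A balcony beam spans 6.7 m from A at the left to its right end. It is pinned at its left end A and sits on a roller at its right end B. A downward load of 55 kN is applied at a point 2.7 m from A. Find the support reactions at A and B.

A_x = 0, A_y = 32.84 kN, B_y = 22.16 kN

Moments about A: B_y·6.7 − 55·2.7 = 0 → B_y = 148.5/6.7 = 22.1642 ≈ 22.16 kN.
ΣF_y = 0: A_y + 22.1642 − 55 = 0 → A_y = 32.84 kN.
ΣF_x = 0: no horizontal applied forces, so A_x = 0.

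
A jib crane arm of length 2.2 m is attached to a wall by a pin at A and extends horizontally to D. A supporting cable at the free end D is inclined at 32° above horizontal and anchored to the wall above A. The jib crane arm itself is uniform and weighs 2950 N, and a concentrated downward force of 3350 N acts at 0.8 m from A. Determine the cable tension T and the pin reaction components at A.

T = 5082 N, A_x = 4310 N, A_y = 3607 N

ΣM about A: T·sin32°·2.2 − 2950·1.1 − 3350·0.8 = 0 → T = 5925/(2.2·0.529919) = 5082.25 ≈ 5082 N.
ΣF_x = 0: A_x − T·cos32° = 0 → A_x = 5082.25 × 0.848048 = 4310 N.
ΣF_y = 0: A_y + T·sin32° − 2950 − 3350 = 0 → A_y = 6300 − 5082.25 × 0.529919 = 3607 N.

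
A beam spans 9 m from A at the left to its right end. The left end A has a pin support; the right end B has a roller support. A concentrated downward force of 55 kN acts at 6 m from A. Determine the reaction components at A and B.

A_x = 0, A_y = 18.33 kN, B_y = 36.67 kN

Moments about A: B_y·9 − 55·6 = 0 → B_y = 330/9 = 36.6667 ≈ 36.67 kN.
ΣF_y = 0: A_y + 36.6667 − 55 = 0 → A_y = 18.33 kN.
ΣF_x = 0: no horizontal applied forces, so A_x = 0.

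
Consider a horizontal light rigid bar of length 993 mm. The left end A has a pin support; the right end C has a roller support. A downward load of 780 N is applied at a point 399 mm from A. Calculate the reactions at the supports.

A_x = 0, A_y = 466.6 N, C_y = 313.4 N

Taking moments about A: C_y·993 − 780·399 = 0 → C_y = 311220/993 = 313.414 ≈ 313.4 N.
ΣF_y = 0: A_y + 313.414 − 780 = 0 → A_y = 466.6 N.
ΣF_x = 0: no horizontal applied forces, so A_x = 0.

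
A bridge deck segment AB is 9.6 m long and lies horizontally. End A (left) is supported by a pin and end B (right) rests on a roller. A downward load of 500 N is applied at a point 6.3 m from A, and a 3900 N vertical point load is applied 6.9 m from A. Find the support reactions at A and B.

A_x = 0, A_y = 1269 N, B_y = 3131 N

Taking moments about A: B_y·9.6 − 500·6.3 − 3900·6.9 = 0 → B_y = 30060/9.6 = 3131.25 ≈ 3131 N.
ΣF_y = 0: A_y + 3131.25 − 500 − 3900 = 0 → A_y = 1269 N.
ΣF_x = 0: no horizontal applied forces, so A_x = 0.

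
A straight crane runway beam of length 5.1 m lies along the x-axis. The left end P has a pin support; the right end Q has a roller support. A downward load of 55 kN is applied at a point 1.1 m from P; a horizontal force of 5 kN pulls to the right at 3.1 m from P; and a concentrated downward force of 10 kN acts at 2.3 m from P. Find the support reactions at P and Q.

P_x = -5.000 kN, P_y = 48.63 kN, Q_y = 16.37 kN

ΣM about P: Q_y·5.1 − 55·1.1 − 10·2.3 = 0 → Q_y = 83.5/5.1 = 16.3725 ≈ 16.37 kN.
ΣF_y = 0: P_y + 16.3725 − 55 − 10 = 0 → P_y = 48.63 kN.
ΣF_x = 0: P_x + 5 = 0 → P_x = -5.000 kN.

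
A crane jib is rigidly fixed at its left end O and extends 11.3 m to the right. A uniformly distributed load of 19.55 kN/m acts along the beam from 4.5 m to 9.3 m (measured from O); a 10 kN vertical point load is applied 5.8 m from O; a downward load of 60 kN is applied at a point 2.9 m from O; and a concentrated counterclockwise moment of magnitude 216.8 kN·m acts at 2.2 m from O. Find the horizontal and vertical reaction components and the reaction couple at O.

Resultant of the distributed load: 19.55 × 4.8 = 93.84 kN at 6.9 m from O.
ΣF_x = 0: O_x = 0.
ΣF_y = 0: O_y − 19.55·4.8 − 10 − 60 = 0 → O_y = 163.8 kN.
ΣM about O: M_O − (19.55·4.8)·6.9 − 10·5.8 − 60·2.9 + 216.8 = 0 → M_O = 662.7 kN·m.

O_x = 0, O_y = 163.8 kN, M_O = 662.7 kN·m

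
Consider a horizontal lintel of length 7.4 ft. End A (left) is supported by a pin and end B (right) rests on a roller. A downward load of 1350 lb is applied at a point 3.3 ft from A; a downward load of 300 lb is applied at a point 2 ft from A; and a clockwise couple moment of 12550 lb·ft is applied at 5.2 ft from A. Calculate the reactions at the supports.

A_x = 0, A_y = -729.1 lb, B_y = 2379 lb

Taking moments about A: B_y·7.4 − 1350·3.3 − 300·2 − 12550 = 0 → B_y = 17605/7.4 = 2379.05 ≈ 2379 lb.
ΣF_y = 0: A_y + 2379.05 − 1350 − 300 = 0 → A_y = -729.1 lb.
ΣF_x = 0: no horizontal applied forces, so A_x = 0.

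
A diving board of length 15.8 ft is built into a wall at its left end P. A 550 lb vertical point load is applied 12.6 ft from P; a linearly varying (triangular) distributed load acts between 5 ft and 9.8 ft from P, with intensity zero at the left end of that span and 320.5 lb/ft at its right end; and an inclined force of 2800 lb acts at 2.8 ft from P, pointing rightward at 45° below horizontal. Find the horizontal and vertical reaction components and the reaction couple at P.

Resultant of the triangular load: ½ × 320.5 × 4.8 = 769.2 lb, acting at 8.2 ft from P (one-third of the span from the peak).
ΣF_x = 0: P_x + 2800·cos45° = 0 → P_x = -1980 lb.
ΣF_y = 0: P_y − 550 − ½·320.5·4.8 − 2800·sin45° = 0 → P_y = 3299 lb.
ΣM about P: M_P − 550·12.6 − (½·320.5·4.8)·8.2 − 2800·sin45°·2.8 = 0 → M_P = 18780 lb·ft.

P_x = -1980 lb, P_y = 3299 lb, M_P = 18780 lb·ft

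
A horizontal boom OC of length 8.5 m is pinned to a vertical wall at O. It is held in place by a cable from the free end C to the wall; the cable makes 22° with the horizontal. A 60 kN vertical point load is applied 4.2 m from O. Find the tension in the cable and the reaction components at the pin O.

T = 79.14 kN, O_x = 73.38 kN, O_y = 30.35 kN

ΣM about O: T·sin22°·8.5 − 60·4.2 = 0 → T = 252/(8.5·0.374607) = 79.1418 ≈ 79.14 kN.
ΣF_x = 0: O_x − T·cos22° = 0 → O_x = 79.1418 × 0.927184 = 73.38 kN.
ΣF_y = 0: O_y + T·sin22° − 60 = 0 → O_y = 60 − 79.1418 × 0.374607 = 30.35 kN.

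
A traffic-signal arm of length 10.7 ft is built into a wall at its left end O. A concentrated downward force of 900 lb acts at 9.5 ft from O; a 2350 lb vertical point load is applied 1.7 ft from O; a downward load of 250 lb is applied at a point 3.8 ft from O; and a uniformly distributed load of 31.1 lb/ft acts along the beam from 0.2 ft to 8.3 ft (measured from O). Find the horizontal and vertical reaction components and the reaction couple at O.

Resultant of the distributed load: 31.1 × 8.1 = 251.91 lb at 4.25 ft from O.
ΣF_x = 0: O_x = 0.
ΣF_y = 0: O_y − 900 − 2350 − 250 − 31.1·8.1 = 0 → O_y = 3752 lb.
ΣM about O: M_O − 900·9.5 − 2350·1.7 − 250·3.8 − (31.1·8.1)·4.25 = 0 → M_O = 14570 lb·ft.

O_x = 0, O_y = 3752 lb, M_O = 14570 lb·ft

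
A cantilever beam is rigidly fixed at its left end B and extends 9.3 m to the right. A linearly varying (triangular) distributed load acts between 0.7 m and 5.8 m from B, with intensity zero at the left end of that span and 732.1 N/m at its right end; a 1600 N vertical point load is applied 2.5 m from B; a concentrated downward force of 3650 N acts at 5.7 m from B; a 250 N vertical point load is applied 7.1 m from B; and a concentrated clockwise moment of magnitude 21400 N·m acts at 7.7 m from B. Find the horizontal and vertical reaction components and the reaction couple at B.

Resultant of the triangular load: ½ × 732.1 × 5.1 = 1866.855 N, acting at 4.1 m from B (one-third of the span from the peak).
ΣF_x = 0: B_x = 0.
ΣF_y = 0: B_y − ½·732.1·5.1 − 1600 − 3650 − 250 = 0 → B_y = 7367 N.
ΣM about B: M_B − (½·732.1·5.1)·4.1 − 1600·2.5 − 3650·5.7 − 250·7.1 − 21400 = 0 → M_B = 55630 N·m.

B_x = 0, B_y = 7367 N, M_B = 55630 N·m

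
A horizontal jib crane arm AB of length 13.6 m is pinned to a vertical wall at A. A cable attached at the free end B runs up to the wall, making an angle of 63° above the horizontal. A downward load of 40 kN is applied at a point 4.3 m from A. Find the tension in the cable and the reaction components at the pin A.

ΣM about A: T·sin63°·13.6 − 40·4.3 = 0 → T = 172/(13.6·0.891007) = 14.1941 ≈ 14.19 kN.
ΣF_x = 0: A_x − T·cos63° = 0 → A_x = 14.1941 × 0.45399 = 6.444 kN.
ΣF_y = 0: A_y + T·sin63° − 40 = 0 → A_y = 40 − 14.1941 × 0.891007 = 27.35 kN.

T = 14.19 kN, A_x = 6.444 kN, A_y = 27.35 kN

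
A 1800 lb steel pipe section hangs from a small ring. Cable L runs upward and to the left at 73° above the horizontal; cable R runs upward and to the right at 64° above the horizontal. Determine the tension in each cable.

ΣF_x = 0: −T_L·cos73° + T_R·cos64° = 0 → T_R = 0.66695·T_L.
ΣF_y = 0: T_L·sin73° + T_R·sin64° = 1800.
Substitute: T_L·(0.956305 + 0.66695·0.898794) = 1800 → T_L = 1156.99 ≈ 1157 lb.
Then T_R = 0.66695 × 1156.99 = 771.7 lb.

T_L = 1157 lb, T_R = 771.7 lb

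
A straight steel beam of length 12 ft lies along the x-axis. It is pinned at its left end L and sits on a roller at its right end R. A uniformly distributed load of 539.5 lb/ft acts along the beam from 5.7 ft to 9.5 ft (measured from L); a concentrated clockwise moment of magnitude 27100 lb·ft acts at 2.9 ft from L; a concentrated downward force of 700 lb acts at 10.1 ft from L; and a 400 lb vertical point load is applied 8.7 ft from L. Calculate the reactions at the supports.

L_x = 0, L_y = -1286 lb, R_y = 4436 lb

Resultant of the distributed load: 539.5 × 3.8 = 2050.1 lb at 7.6 ft from L.
ΣM about L: R_y·12 − (539.5·3.8)·7.6 − 27100 − 700·10.1 − 400·8.7 = 0 → R_y = 53230.76/12 = 4435.9 ≈ 4436 lb.
ΣF_y = 0: L_y + 4435.9 − 539.5·3.8 − 700 − 400 = 0 → L_y = -1286 lb.
ΣF_x = 0: no horizontal applied forces, so L_x = 0.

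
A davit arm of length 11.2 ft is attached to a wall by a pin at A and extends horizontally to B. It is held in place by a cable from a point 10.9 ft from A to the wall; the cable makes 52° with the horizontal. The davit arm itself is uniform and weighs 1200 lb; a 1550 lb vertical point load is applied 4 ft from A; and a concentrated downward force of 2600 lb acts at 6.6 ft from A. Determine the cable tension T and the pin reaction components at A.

T = 3502 lb, A_x = 2156 lb, A_y = 2590 lb

ΣM about A: T·sin52°·10.9 − 1200·5.6 − 1550·4 − 2600·6.6 = 0 → T = 30080/(10.9·0.788011) = 3502.02 ≈ 3502 lb.
ΣF_x = 0: A_x − T·cos52° = 0 → A_x = 3502.02 × 0.615661 = 2156 lb.
ΣF_y = 0: A_y + T·sin52° − 1200 − 1550 − 2600 = 0 → A_y = 5350 − 3502.02 × 0.788011 = 2590 lb.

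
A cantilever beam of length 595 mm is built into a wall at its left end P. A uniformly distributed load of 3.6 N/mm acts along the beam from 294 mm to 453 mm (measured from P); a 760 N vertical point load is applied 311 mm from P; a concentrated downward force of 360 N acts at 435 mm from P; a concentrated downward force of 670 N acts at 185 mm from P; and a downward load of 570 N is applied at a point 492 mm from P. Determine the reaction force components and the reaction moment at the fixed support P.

Resultant of the distributed load: 3.6 × 159 = 572.4 N at 373.5 mm from P.
ΣF_x = 0: P_x = 0.
ΣF_y = 0: P_y − 3.6·159 − 760 − 360 − 670 − 570 = 0 → P_y = 2932 N.
ΣM about P: M_P − (3.6·159)·373.5 − 760·311 − 360·435 − 670·185 − 570·492 = 0 → M_P = 1011000 N·mm.

P_x = 0, P_y = 2932 N, M_P = 1011000 N·mm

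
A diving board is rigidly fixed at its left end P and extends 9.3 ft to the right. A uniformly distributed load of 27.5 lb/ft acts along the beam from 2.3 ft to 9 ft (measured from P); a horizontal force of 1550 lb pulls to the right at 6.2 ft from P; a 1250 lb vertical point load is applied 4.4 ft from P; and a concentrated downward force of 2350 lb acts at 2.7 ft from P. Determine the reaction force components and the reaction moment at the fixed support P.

P_x = -1550 lb, P_y = 3784 lb, M_P = 12890 lb·ft

Resultant of the distributed load: 27.5 × 6.7 = 184.25 lb at 5.65 ft from P.
ΣF_x = 0: P_x + 1550 = 0 → P_x = -1550 lb.
ΣF_y = 0: P_y − 27.5·6.7 − 1250 − 2350 = 0 → P_y = 3784 lb.
ΣM about P: M_P − (27.5·6.7)·5.65 − 1250·4.4 − 2350·2.7 = 0 → M_P = 12890 lb·ft.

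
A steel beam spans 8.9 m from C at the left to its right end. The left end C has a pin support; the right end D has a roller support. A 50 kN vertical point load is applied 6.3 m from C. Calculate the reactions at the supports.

C_x = 0, C_y = 14.61 kN, D_y = 35.39 kN

Moments about C: D_y·8.9 − 50·6.3 = 0 → D_y = 315/8.9 = 35.3933 ≈ 35.39 kN.
ΣF_y = 0: C_y + 35.3933 − 50 = 0 → C_y = 14.61 kN.
ΣF_x = 0: no horizontal applied forces, so C_x = 0.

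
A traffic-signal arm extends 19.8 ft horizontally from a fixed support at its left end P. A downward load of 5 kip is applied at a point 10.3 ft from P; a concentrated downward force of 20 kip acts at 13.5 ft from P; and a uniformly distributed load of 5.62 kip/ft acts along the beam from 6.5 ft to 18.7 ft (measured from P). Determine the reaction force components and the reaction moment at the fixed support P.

P_x = 0, P_y = 93.56 kip, M_P = 1185 kip·ft

Resultant of the distributed load: 5.62 × 12.2 = 68.564 kip at 12.6 ft from P.
ΣF_x = 0: P_x = 0.
ΣF_y = 0: P_y − 5 − 20 − 5.62·12.2 = 0 → P_y = 93.56 kip.
ΣM about P: M_P − 5·10.3 − 20·13.5 − (5.62·12.2)·12.6 = 0 → M_P = 1185 kip·ft.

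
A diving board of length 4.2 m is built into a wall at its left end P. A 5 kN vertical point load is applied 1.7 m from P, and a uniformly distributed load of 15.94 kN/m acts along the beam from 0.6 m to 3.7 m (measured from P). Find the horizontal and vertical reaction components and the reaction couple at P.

P_x = 0, P_y = 54.41 kN, M_P = 114.7 kN·m

Resultant of the distributed load: 15.94 × 3.1 = 49.414 kN at 2.15 m from P.
ΣF_x = 0: P_x = 0.
ΣF_y = 0: P_y − 5 − 15.94·3.1 = 0 → P_y = 54.41 kN.
ΣM about P: M_P − 5·1.7 − (15.94·3.1)·2.15 = 0 → M_P = 114.7 kN·m.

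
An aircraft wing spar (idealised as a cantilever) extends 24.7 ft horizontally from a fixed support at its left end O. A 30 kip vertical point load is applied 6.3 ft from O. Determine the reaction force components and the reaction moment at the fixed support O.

ΣF_x = 0: O_x = 0.
ΣF_y = 0: O_y − 30 = 0 → O_y = 30.00 kip.
ΣM about O: M_O − 30·6.3 = 0 → M_O = 189.0 kip·ft.

O_x = 0, O_y = 30.00 kip, M_O = 189.0 kip·ft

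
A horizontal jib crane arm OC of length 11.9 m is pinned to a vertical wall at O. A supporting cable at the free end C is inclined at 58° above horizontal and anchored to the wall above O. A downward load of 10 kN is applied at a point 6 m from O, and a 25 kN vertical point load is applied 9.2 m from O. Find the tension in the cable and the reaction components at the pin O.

ΣM about O: T·sin58°·11.9 − 10·6 − 25·9.2 = 0 → T = 290/(11.9·0.848048) = 28.7363 ≈ 28.74 kN.
ΣF_x = 0: O_x − T·cos58° = 0 → O_x = 28.7363 × 0.529919 = 15.23 kN.
ΣF_y = 0: O_y + T·sin58° − 10 − 25 = 0 → O_y = 35 − 28.7363 × 0.848048 = 10.63 kN.

T = 28.74 kN, O_x = 15.23 kN, O_y = 10.63 kN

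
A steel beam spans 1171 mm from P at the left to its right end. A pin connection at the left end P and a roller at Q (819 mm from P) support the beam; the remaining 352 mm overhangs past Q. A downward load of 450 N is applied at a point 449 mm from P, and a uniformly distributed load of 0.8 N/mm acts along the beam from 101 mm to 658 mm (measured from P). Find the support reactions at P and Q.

P_x = 0, P_y = 442.4 N, Q_y = 453.2 N

Resultant of the distributed load: 0.8 × 557 = 445.6 N at 379.5 mm from P.
Taking moments about P: Q_y·819 − 450·449 − (0.8·557)·379.5 = 0 → Q_y = 371155.2/819 = 453.181 ≈ 453.2 N.
ΣF_y = 0: P_y + 453.181 − 450 − 0.8·557 = 0 → P_y = 442.4 N.
ΣF_x = 0: no horizontal applied forces, so P_x = 0.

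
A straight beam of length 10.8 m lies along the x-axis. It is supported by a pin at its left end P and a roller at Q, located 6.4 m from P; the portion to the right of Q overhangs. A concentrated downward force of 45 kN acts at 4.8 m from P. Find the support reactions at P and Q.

Moments about P: Q_y·6.4 − 45·4.8 = 0 → Q_y = 216/6.4 = 33.75 kN.
ΣF_y = 0: P_y + 33.75 − 45 = 0 → P_y = 11.25 kN.
ΣF_x = 0: no horizontal applied forces, so P_x = 0.

P_x = 0, P_y = 11.25 kN, Q_y = 33.75 kN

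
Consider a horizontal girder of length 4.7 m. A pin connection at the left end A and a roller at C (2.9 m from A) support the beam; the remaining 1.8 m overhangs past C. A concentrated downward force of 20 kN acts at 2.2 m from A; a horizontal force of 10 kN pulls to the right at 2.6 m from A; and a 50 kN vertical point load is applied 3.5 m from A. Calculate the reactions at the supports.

Taking moments about A: C_y·2.9 − 20·2.2 − 50·3.5 = 0 → C_y = 219/2.9 = 75.5172 ≈ 75.52 kN.
ΣF_y = 0: A_y + 75.5172 − 20 − 50 = 0 → A_y = -5.517 kN.
ΣF_x = 0: A_x + 10 = 0 → A_x = -10.00 kN.

A_x = -10.00 kN, A_y = -5.517 kN, C_y = 75.52 kN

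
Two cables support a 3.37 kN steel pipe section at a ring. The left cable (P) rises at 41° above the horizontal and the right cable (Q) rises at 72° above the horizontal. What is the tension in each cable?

T_P = 1.131 kN, T_Q = 2.763 kN

ΣF_x = 0: −T_P·cos41° + T_Q·cos72° = 0 → T_Q = 2.44229·T_P.
ΣF_y = 0: T_P·sin41° + T_Q·sin72° = 3.37.
Substitute: T_P·(0.656059 + 2.44229·0.951057) = 3.37 → T_P = 1.13132 ≈ 1.131 kN.
Then T_Q = 2.44229 × 1.13132 = 2.763 kN.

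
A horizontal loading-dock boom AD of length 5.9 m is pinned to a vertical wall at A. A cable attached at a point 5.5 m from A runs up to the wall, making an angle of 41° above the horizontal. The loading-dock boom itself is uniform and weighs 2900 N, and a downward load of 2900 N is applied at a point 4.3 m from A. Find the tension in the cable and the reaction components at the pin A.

T = 5827 N, A_x = 4398 N, A_y = 1977 N

ΣM about A: T·sin41°·5.5 − 2900·2.95 − 2900·4.3 = 0 → T = 21025/(5.5·0.656059) = 5826.8 ≈ 5827 N.
ΣF_x = 0: A_x − T·cos41° = 0 → A_x = 5826.8 × 0.75471 = 4398 N.
ΣF_y = 0: A_y + T·sin41° − 2900 − 2900 = 0 → A_y = 5800 − 5826.8 × 0.656059 = 1977 N.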